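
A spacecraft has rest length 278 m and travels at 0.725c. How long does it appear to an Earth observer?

Proper length L₀ = 278 m
γ = 1/√(1 - 0.725²) = 1.452
L = L₀/γ = 278/1.452 = 191.5 m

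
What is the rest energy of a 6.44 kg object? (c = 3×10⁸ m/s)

c² = (3×10⁸)² = 9.000×10¹⁶ m²/s²
E₀ = mc² = 6.44 × 9.000×10¹⁶ = 5.796×10¹⁷ J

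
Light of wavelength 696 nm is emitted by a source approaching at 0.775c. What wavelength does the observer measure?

β = 0.775
Wavelength Doppler factor = √(0.225/1.775) = √(0.12676) = 0.3560
λ_obs = 696 × 0.3560 = 247.8 nm (blueshift)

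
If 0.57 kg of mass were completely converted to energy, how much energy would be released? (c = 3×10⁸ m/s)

Using E = mc²:
c² = (3×10⁸)² = 9×10¹⁶ m²/s²
E = 0.57 × 9×10¹⁶ = 5.130×10¹⁶ J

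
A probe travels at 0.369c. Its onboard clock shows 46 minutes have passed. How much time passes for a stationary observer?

Proper time Δt₀ = 46 minutes
γ = 1/√(1 - 0.369²) = 1.0759
Δt = γΔt₀ = 1.0759 × 46 = 49.49 minutes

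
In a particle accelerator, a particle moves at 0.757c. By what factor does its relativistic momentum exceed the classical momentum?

p_rel = γmv, p_class = mv
Ratio = γ = 1/√(1 - 0.757²)
= 1/√(0.426951) = 1.530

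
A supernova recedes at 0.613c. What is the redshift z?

β = 0.613
(1+β)/(1-β) = 1.613/0.387 = 4.168
√(4.168) = 2.042
z = 2.042 - 1 = 1.042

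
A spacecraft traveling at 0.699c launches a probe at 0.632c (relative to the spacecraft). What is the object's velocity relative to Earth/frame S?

u = (u' + v)/(1 + u'v/c²)
Numerator: 0.632 + 0.699 = 1.331
Denominator: 1 + 0.441768 = 1.441768
u = 1.331/1.441768 = 0.9232c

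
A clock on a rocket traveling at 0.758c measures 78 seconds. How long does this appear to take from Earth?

Proper time Δt₀ = 78 seconds
γ = 1/√(1 - 0.758²) = 1.533
Δt = γΔt₀ = 1.533 × 78 = 119.6 seconds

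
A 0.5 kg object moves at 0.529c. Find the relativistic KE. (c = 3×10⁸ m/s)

γ = 1/√(1 - 0.529²) = 1.17838
γ - 1 = 0.17838
KE = (γ-1)mc² = 0.17838 × 0.5 × (3×10⁸)² = 8.027×10¹⁵ J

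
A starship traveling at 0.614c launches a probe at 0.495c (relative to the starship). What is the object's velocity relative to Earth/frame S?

u = (u' + v)/(1 + u'v/c²)
Numerator: 0.495 + 0.614 = 1.109
Denominator: 1 + 0.30393 = 1.30393
u = 1.109/1.30393 = 0.8505c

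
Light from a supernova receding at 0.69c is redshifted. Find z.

β = 0.69
(1+β)/(1-β) = 1.69/0.31 = 5.452
√(5.452) = 2.335
z = 2.335 - 1 = 1.335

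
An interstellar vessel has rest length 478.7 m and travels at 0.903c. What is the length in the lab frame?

Proper length L₀ = 478.7 m
γ = 1/√(1 - 0.903²) = 2.3275
L = L₀/γ = 478.7/2.3275 = 205.7 m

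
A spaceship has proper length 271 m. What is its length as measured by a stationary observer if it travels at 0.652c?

Proper length L₀ = 271 m
γ = 1/√(1 - 0.652²) = 1.319
L = L₀/γ = 271/1.319 = 205.5 m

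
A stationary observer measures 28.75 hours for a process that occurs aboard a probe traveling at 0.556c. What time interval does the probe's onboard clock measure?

Dilated time Δt = 28.75 hours
γ = 1/√(1 - 0.556²) = 1.203
Δt₀ = Δt/γ = 28.75/1.203 = 23.90 hours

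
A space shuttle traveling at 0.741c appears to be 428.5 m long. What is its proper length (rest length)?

Contracted length L = 428.5 m
γ = 1/√(1 - 0.741²) = 1.4892
L₀ = γL = 1.4892 × 428.5 = 638.1 m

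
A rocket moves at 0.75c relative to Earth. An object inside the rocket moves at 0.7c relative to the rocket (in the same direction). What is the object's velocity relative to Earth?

u = (u' + v)/(1 + u'v/c²)
Numerator: 0.7 + 0.75 = 1.45
Denominator: 1 + 0.525 = 1.525
u = 1.45/1.525 = 0.9508c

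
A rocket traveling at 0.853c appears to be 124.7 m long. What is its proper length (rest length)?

Contracted length L = 124.7 m
γ = 1/√(1 - 0.853²) = 1.916
L₀ = γL = 1.916 × 124.7 = 238.9 m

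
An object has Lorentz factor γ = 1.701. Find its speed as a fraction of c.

From γ = 1/√(1 - v²/c²):
1/γ² = 1/1.701² = 0.3456
v²/c² = 1 - 0.3456 = 0.6544
v/c = √(0.6544) = 0.8089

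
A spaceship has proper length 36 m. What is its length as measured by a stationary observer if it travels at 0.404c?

Proper length L₀ = 36 m
γ = 1/√(1 - 0.404²) = 1.0932
L = L₀/γ = 36/1.0932 = 32.93 m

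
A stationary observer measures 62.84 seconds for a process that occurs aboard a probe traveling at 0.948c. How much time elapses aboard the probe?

Dilated time Δt = 62.84 seconds
γ = 1/√(1 - 0.948²) = 3.142
Δt₀ = Δt/γ = 62.84/3.142 = 20.00 seconds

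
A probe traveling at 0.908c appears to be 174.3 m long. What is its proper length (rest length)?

Contracted length L = 174.3 m
γ = 1/√(1 - 0.908²) = 2.3868
L₀ = γL = 2.3868 × 174.3 = 416.0 m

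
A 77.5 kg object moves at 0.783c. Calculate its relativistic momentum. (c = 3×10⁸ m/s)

γ = 1/√(1 - 0.783²) = 1.608
v = 0.783 × 3×10⁸ = 2.349×10⁸ m/s
p = γmv = 1.608 × 77.5 × 2.349×10⁸ = 2.927×10¹⁰ kg·m/s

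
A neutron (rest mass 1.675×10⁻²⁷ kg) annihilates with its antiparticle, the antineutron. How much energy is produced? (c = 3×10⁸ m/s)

Both particles have the same rest mass, so total mass = 2m
E = 2m·c² = 2 × 1.675×10⁻²⁷ × (3×10⁸)²
= 2 × 1.675×10⁻²⁷ × 9×10¹⁶
= 3.015×10⁻¹⁰ J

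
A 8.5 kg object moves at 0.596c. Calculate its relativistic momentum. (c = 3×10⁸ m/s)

γ = 1/√(1 - 0.596²) = 1.2454
v = 0.596 × 3×10⁸ = 1.788×10⁸ m/s
p = γmv = 1.2454 × 8.5 × 1.788×10⁸ = 1.893×10⁹ kg·m/s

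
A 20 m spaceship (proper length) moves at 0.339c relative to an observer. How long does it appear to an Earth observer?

Proper length L₀ = 20 m
γ = 1/√(1 - 0.339²) = 1.0629
L = L₀/γ = 20/1.0629 = 18.82 m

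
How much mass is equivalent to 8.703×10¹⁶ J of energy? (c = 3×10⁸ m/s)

From E = mc², we get m = E/c²
c² = (3×10⁸)² = 9×10¹⁶ m²/s²
m = 8.703×10¹⁶ / 9×10¹⁶ = 0.9670 kg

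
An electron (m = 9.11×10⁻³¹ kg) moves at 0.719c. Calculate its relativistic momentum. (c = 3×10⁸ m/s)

γ = 1/√(1 - 0.719²) = 1.4388
v = 0.719 × 3×10⁸ = 2.157×10⁸ m/s
p = γmv = 1.4388 × 9.11×10⁻³¹ × 2.157×10⁸ = 2.827×10⁻²² kg·m/s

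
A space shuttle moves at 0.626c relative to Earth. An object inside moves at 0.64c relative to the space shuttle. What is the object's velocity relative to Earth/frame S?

u = (u' + v)/(1 + u'v/c²)
Numerator: 0.64 + 0.626 = 1.266
Denominator: 1 + 0.40064 = 1.40064
u = 1.266/1.40064 = 0.9039c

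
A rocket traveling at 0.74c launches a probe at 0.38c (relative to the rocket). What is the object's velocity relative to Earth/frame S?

u = (u' + v)/(1 + u'v/c²)
Numerator: 0.38 + 0.74 = 1.12
Denominator: 1 + 0.2812 = 1.2812
u = 1.12/1.2812 = 0.8742c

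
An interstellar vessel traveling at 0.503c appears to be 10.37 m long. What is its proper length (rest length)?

Contracted length L = 10.37 m
γ = 1/√(1 - 0.503²) = 1.157
L₀ = γL = 1.157 × 10.37 = 12.00 m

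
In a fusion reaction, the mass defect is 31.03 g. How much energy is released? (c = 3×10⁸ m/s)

Convert mass defect: Δm = 31.03 g = 0.03103 kg
E = Δm·c² = 0.03103 × (3×10⁸)²
= 0.03103 × 9×10¹⁶ = 2.793×10¹⁵ J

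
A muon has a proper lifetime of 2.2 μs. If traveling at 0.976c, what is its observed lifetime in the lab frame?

Proper lifetime τ₀ = 2.2 μs
γ = 1/√(1 - 0.976²) = 4.592
τ = γτ₀ = 4.592 × 2.2 μs = 10.10 μs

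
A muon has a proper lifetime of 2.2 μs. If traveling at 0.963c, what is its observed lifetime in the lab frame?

Proper lifetime τ₀ = 2.2 μs
γ = 1/√(1 - 0.963²) = 3.7106
τ = γτ₀ = 3.7106 × 2.2 μs = 8.163 μs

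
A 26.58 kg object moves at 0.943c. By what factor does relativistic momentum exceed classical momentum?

p_rel = γmv, p_class = mv
Ratio = γ = 1/√(1 - 0.943²) = 3.005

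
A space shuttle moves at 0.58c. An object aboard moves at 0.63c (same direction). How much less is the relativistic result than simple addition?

Classical: u' + v = 0.63 + 0.58 = 1.21c
Relativistic: u = (0.63 + 0.58)/(1 + 0.3654) = 1.21/1.3654 = 0.8862c
Difference: 1.21 - 0.8862 = 0.3238c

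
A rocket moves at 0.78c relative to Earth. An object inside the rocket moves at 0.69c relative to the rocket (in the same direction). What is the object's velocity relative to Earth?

u = (u' + v)/(1 + u'v/c²)
Numerator: 0.69 + 0.78 = 1.47
Denominator: 1 + 0.5382 = 1.5382
u = 1.47/1.5382 = 0.9557c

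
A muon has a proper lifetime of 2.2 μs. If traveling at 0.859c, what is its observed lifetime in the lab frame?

Proper lifetime τ₀ = 2.2 μs
γ = 1/√(1 - 0.859²) = 1.953
τ = γτ₀ = 1.953 × 2.2 μs = 4.297 μs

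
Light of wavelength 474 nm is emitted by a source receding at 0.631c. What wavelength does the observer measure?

β = 0.631
Wavelength Doppler factor = √(1.631/0.369) = √(4.420) = 2.1024
λ_obs = 474 × 2.1024 = 996.5 nm (redshift)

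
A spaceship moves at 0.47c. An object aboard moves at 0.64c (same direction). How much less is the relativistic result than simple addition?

Classical: u' + v = 0.64 + 0.47 = 1.11c
Relativistic: u = (0.64 + 0.47)/(1 + 0.3008) = 1.11/1.3008 = 0.8533c
Difference: 1.11 - 0.8533 = 0.2567c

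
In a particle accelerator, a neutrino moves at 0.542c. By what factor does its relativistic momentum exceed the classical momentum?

p_rel = γmv, p_class = mv
Ratio = γ = 1/√(1 - 0.542²)
= 1/√(0.706236) = 1.190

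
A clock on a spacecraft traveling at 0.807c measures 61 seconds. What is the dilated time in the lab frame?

Proper time Δt₀ = 61 seconds
γ = 1/√(1 - 0.807²) = 1.693
Δt = γΔt₀ = 1.693 × 61 = 103.3 seconds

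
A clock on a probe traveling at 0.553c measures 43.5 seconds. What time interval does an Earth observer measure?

Proper time Δt₀ = 43.5 seconds
γ = 1/√(1 - 0.553²) = 1.2002
Δt = γΔt₀ = 1.2002 × 43.5 = 52.21 seconds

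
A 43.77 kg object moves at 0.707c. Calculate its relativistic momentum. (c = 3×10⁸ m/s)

γ = 1/√(1 - 0.707²) = 1.414
v = 0.707 × 3×10⁸ = 2.121×10⁸ m/s
p = γmv = 1.414 × 43.77 × 2.121×10⁸ = 1.313×10¹⁰ kg·m/s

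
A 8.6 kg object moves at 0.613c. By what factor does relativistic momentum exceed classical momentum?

p_rel = γmv, p_class = mv
Ratio = γ = 1/√(1 - 0.613²) = 1.266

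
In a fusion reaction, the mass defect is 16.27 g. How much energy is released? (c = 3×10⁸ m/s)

Convert mass defect: Δm = 16.27 g = 0.01627 kg
E = Δm·c² = 0.01627 × (3×10⁸)²
= 0.01627 × 9×10¹⁶ = 1.464×10¹⁵ J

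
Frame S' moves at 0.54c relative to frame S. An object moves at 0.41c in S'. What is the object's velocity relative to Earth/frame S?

u = (u' + v)/(1 + u'v/c²)
Numerator: 0.41 + 0.54 = 0.95
Denominator: 1 + 0.2214 = 1.2214
u = 0.95/1.2214 = 0.7778c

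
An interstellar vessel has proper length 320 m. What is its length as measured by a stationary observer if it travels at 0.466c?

Proper length L₀ = 320 m
γ = 1/√(1 - 0.466²) = 1.1302
L = L₀/γ = 320/1.1302 = 283.1 m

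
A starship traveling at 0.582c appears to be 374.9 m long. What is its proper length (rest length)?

Contracted length L = 374.9 m
γ = 1/√(1 - 0.582²) = 1.2297
L₀ = γL = 1.2297 × 374.9 = 461.0 m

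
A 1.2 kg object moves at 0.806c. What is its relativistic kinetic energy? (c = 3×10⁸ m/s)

γ = 1/√(1 - 0.806²) = 1.6894
γ - 1 = 0.6894
KE = (γ-1)mc² = 0.6894 × 1.2 × (3×10⁸)² = 7.446×10¹⁶ J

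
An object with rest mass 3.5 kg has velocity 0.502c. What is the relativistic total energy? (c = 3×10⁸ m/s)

γ = 1/√(1 - 0.502²) = 1.1562
mc² = 3.5 × (3×10⁸)² = 3.150×10¹⁷ J
E = γmc² = 1.1562 × 3.150×10¹⁷ = 3.642×10¹⁷ J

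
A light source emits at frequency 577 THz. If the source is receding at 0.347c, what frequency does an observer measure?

β = v/c = 0.347
(1-β)/(1+β) = 0.653/1.347 = 0.48478
Doppler factor = √(0.48478) = 0.69626
f_obs = 577 × 0.69626 = 401.7 THz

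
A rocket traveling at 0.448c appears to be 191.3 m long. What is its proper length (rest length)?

Contracted length L = 191.3 m
γ = 1/√(1 - 0.448²) = 1.1185
L₀ = γL = 1.1185 × 191.3 = 214.0 m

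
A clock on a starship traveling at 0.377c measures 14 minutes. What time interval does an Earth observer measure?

Proper time Δt₀ = 14 minutes
γ = 1/√(1 - 0.377²) = 1.080
Δt = γΔt₀ = 1.080 × 14 = 15.12 minutes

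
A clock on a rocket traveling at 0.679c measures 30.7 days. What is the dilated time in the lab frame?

Proper time Δt₀ = 30.7 days
γ = 1/√(1 - 0.679²) = 1.3621
Δt = γΔt₀ = 1.3621 × 30.7 = 41.82 days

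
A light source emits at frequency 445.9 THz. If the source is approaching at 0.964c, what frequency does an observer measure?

β = v/c = 0.964
(1+β)/(1-β) = 1.964/0.036 = 54.56
Doppler factor = √(54.56) = 7.386
f_obs = 445.9 × 7.386 = 3293 THz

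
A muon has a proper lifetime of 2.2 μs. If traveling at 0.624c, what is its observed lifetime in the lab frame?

Proper lifetime τ₀ = 2.2 μs
γ = 1/√(1 - 0.624²) = 1.2797
τ = γτ₀ = 1.2797 × 2.2 μs = 2.815 μs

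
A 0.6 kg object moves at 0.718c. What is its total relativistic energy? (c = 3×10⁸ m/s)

γ = 1/√(1 - 0.718²) = 1.4367
mc² = 0.6 × (3×10⁸)² = 5.400×10¹⁶ J
E = γmc² = 1.4367 × 5.400×10¹⁶ = 7.758×10¹⁶ J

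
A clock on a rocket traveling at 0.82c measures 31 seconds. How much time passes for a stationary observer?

Proper time Δt₀ = 31 seconds
γ = 1/√(1 - 0.82²) = 1.747
Δt = γΔt₀ = 1.747 × 31 = 54.16 seconds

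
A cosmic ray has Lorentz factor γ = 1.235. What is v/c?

From γ = 1/√(1 - v²/c²):
1/γ² = 1/1.235² = 0.65564
v²/c² = 1 - 0.65564 = 0.34436
v/c = √(0.34436) = 0.5868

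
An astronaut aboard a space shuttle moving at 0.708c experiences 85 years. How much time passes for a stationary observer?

Proper time Δt₀ = 85 years
γ = 1/√(1 - 0.708²) = 1.416
Δt = γΔt₀ = 1.416 × 85 = 120.4 years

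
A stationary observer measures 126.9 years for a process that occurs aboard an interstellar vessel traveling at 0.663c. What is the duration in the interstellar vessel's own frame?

Dilated time Δt = 126.9 years
γ = 1/√(1 - 0.663²) = 1.3358
Δt₀ = Δt/γ = 126.9/1.3358 = 95.00 years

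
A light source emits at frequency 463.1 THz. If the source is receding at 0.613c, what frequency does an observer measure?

β = v/c = 0.613
(1-β)/(1+β) = 0.387/1.613 = 0.2399
Doppler factor = √(0.2399) = 0.4898
f_obs = 463.1 × 0.4898 = 226.8 THz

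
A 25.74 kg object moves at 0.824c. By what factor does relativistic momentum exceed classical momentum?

p_rel = γmv, p_class = mv
Ratio = γ = 1/√(1 - 0.824²) = 1.765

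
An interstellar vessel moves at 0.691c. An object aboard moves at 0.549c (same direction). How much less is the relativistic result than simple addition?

Classical: u' + v = 0.549 + 0.691 = 1.24c
Relativistic: u = (0.549 + 0.691)/(1 + 0.379359) = 1.24/1.379359 = 0.8990c
Difference: 1.24 - 0.8990 = 0.3410c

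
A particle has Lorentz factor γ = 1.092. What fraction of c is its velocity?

From γ = 1/√(1 - v²/c²):
1/γ² = 1/1.092² = 0.8386
v²/c² = 1 - 0.8386 = 0.1614
v/c = √(0.1614) = 0.4017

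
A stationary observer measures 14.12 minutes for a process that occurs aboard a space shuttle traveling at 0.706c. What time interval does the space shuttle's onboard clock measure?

Dilated time Δt = 14.12 minutes
γ = 1/√(1 - 0.706²) = 1.412
Δt₀ = Δt/γ = 14.12/1.412 = 10.00 minutes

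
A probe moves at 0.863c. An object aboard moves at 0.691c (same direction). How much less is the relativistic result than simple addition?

Classical: u' + v = 0.691 + 0.863 = 1.554c
Relativistic: u = (0.691 + 0.863)/(1 + 0.596333) = 1.554/1.596333 = 0.9735c
Difference: 1.554 - 0.9735 = 0.5805c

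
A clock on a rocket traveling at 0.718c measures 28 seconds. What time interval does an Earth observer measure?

Proper time Δt₀ = 28 seconds
γ = 1/√(1 - 0.718²) = 1.4367
Δt = γΔt₀ = 1.4367 × 28 = 40.23 seconds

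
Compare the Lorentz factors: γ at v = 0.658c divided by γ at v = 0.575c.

γ₁ = 1/√(1 - 0.658²) = 1.3280
γ₂ = 1/√(1 - 0.575²) = 1.2223
γ₁/γ₂ = 1.3280/1.2223 = 1.086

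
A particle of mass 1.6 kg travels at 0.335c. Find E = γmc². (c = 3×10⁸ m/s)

γ = 1/√(1 - 0.335²) = 1.061
mc² = 1.6 × (3×10⁸)² = 1.440×10¹⁷ J
E = γmc² = 1.061 × 1.440×10¹⁷ = 1.528×10¹⁷ J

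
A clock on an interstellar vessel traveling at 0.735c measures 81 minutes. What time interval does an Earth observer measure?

Proper time Δt₀ = 81 minutes
γ = 1/√(1 - 0.735²) = 1.475
Δt = γΔt₀ = 1.475 × 81 = 119.5 minutes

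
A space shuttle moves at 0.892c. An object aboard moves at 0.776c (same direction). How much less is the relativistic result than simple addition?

Classical: u' + v = 0.776 + 0.892 = 1.668c
Relativistic: u = (0.776 + 0.892)/(1 + 0.692192) = 1.668/1.692192 = 0.9857c
Difference: 1.668 - 0.9857 = 0.6823c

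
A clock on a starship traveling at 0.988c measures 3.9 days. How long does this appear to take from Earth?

Proper time Δt₀ = 3.9 days
γ = 1/√(1 - 0.988²) = 6.474
Δt = γΔt₀ = 6.474 × 3.9 = 25.25 days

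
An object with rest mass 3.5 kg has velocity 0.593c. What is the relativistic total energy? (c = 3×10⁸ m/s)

γ = 1/√(1 - 0.593²) = 1.242
mc² = 3.5 × (3×10⁸)² = 3.150×10¹⁷ J
E = γmc² = 1.242 × 3.150×10¹⁷ = 3.912×10¹⁷ J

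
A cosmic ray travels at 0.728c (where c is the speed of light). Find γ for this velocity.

v/c = 0.728, so (v/c)² = 0.529984
1 - (v/c)² = 0.470016
γ = 1/√(0.470016) = 1.459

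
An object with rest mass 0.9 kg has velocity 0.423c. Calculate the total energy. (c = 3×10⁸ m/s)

γ = 1/√(1 - 0.423²) = 1.1036
mc² = 0.9 × (3×10⁸)² = 8.100×10¹⁶ J
E = γmc² = 1.1036 × 8.100×10¹⁶ = 8.939×10¹⁶ J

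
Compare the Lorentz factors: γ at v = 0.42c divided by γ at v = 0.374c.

γ₁ = 1/√(1 - 0.42²) = 1.102
γ₂ = 1/√(1 - 0.374²) = 1.078
γ₁/γ₂ = 1.102/1.078 = 1.022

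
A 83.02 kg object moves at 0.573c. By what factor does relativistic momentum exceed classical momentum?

p_rel = γmv, p_class = mv
Ratio = γ = 1/√(1 - 0.573²) = 1.220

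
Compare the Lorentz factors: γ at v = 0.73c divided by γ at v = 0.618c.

γ₁ = 1/√(1 - 0.73²) = 1.463
γ₂ = 1/√(1 - 0.618²) = 1.272
γ₁/γ₂ = 1.463/1.272 = 1.150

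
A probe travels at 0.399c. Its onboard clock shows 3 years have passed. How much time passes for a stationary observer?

Proper time Δt₀ = 3 years
γ = 1/√(1 - 0.399²) = 1.0906
Δt = γΔt₀ = 1.0906 × 3 = 3.272 years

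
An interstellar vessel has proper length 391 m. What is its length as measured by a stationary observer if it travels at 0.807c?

Proper length L₀ = 391 m
γ = 1/√(1 - 0.807²) = 1.6933
L = L₀/γ = 391/1.6933 = 230.9 m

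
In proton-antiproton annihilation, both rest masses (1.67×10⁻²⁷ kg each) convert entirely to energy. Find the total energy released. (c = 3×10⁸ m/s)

Both particles have the same rest mass, so total mass = 2m
E = 2m·c² = 2 × 1.67×10⁻²⁷ × (3×10⁸)²
= 2 × 1.67×10⁻²⁷ × 9×10¹⁶
= 3.006×10⁻¹⁰ J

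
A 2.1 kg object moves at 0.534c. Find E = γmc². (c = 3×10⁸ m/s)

γ = 1/√(1 - 0.534²) = 1.1828
mc² = 2.1 × (3×10⁸)² = 1.890×10¹⁷ J
E = γmc² = 1.1828 × 1.890×10¹⁷ = 2.235×10¹⁷ J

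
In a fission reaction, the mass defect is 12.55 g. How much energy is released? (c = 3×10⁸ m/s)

Convert mass defect: Δm = 12.55 g = 0.01255 kg
E = Δm·c² = 0.01255 × (3×10⁸)²
= 0.01255 × 9×10¹⁶ = 1.130×10¹⁵ J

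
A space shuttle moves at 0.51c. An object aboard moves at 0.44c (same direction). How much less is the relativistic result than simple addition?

Classical: u' + v = 0.44 + 0.51 = 0.95c
Relativistic: u = (0.44 + 0.51)/(1 + 0.2244) = 0.95/1.2244 = 0.7759c
Difference: 0.95 - 0.7759 = 0.1741c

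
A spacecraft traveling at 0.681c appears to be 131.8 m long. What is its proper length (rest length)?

Contracted length L = 131.8 m
γ = 1/√(1 - 0.681²) = 1.366
L₀ = γL = 1.366 × 131.8 = 180.0 m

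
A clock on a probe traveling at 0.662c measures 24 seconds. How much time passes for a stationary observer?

Proper time Δt₀ = 24 seconds
γ = 1/√(1 - 0.662²) = 1.334
Δt = γΔt₀ = 1.334 × 24 = 32.02 seconds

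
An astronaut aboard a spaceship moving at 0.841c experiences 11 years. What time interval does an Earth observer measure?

Proper time Δt₀ = 11 years
γ = 1/√(1 - 0.841²) = 1.848
Δt = γΔt₀ = 1.848 × 11 = 20.33 years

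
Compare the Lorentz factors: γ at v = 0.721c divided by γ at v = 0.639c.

γ₁ = 1/√(1 - 0.721²) = 1.443
γ₂ = 1/√(1 - 0.639²) = 1.300
γ₁/γ₂ = 1.443/1.300 = 1.110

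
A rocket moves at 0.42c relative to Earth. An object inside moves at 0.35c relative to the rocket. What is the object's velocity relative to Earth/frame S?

u = (u' + v)/(1 + u'v/c²)
Numerator: 0.35 + 0.42 = 0.77
Denominator: 1 + 0.147 = 1.147
u = 0.77/1.147 = 0.6713c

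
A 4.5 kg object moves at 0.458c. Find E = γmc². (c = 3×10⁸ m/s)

γ = 1/√(1 - 0.458²) = 1.125
mc² = 4.5 × (3×10⁸)² = 4.050×10¹⁷ J
E = γmc² = 1.125 × 4.050×10¹⁷ = 4.556×10¹⁷ J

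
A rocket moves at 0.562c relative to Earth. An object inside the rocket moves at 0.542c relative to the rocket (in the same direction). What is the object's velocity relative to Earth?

u = (u' + v)/(1 + u'v/c²)
Numerator: 0.542 + 0.562 = 1.104
Denominator: 1 + 0.304604 = 1.304604
u = 1.104/1.304604 = 0.8462c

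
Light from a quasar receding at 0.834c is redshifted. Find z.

β = 0.834
(1+β)/(1-β) = 1.834/0.166 = 11.05
√(11.05) = 3.324
z = 3.324 - 1 = 2.324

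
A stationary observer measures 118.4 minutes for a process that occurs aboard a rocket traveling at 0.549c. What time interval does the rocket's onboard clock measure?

Dilated time Δt = 118.4 minutes
γ = 1/√(1 - 0.549²) = 1.1964
Δt₀ = Δt/γ = 118.4/1.1964 = 98.96 minutes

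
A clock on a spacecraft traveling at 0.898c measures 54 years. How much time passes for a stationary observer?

Proper time Δt₀ = 54 years
γ = 1/√(1 - 0.898²) = 2.273
Δt = γΔt₀ = 2.273 × 54 = 122.7 years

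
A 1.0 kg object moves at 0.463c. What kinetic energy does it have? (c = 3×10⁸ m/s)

γ = 1/√(1 - 0.463²) = 1.1282
γ - 1 = 0.1282
KE = (γ-1)mc² = 0.1282 × 1.0 × (3×10⁸)² = 1.154×10¹⁶ J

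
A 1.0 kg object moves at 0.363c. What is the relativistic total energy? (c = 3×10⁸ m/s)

γ = 1/√(1 - 0.363²) = 1.0732
mc² = 1.0 × (3×10⁸)² = 9.000×10¹⁶ J
E = γmc² = 1.0732 × 9.000×10¹⁶ = 9.659×10¹⁶ J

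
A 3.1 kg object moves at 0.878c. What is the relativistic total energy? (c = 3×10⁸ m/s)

γ = 1/√(1 - 0.878²) = 2.0892
mc² = 3.1 × (3×10⁸)² = 2.790×10¹⁷ J
E = γmc² = 2.0892 × 2.790×10¹⁷ = 5.829×10¹⁷ J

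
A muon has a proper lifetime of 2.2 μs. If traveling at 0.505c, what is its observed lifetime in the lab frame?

Proper lifetime τ₀ = 2.2 μs
γ = 1/√(1 - 0.505²) = 1.1586
τ = γτ₀ = 1.1586 × 2.2 μs = 2.549 μs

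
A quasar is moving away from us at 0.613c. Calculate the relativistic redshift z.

β = 0.613
(1+β)/(1-β) = 1.613/0.387 = 4.168
√(4.168) = 2.042
z = 2.042 - 1 = 1.042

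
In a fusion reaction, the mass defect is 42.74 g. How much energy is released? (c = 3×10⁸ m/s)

Convert mass defect: Δm = 42.74 g = 0.04274 kg
E = Δm·c² = 0.04274 × (3×10⁸)²
= 0.04274 × 9×10¹⁶ = 3.847×10¹⁵ J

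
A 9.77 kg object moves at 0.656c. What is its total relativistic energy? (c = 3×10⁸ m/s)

γ = 1/√(1 - 0.656²) = 1.325
mc² = 9.77 × (3×10⁸)² = 8.793×10¹⁷ J
E = γmc² = 1.325 × 8.793×10¹⁷ = 1.165×10¹⁸ J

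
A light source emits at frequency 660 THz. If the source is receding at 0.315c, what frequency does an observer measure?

β = v/c = 0.315
(1-β)/(1+β) = 0.685/1.315 = 0.520913
Doppler factor = √(0.520913) = 0.721743
f_obs = 660 × 0.721743 = 476.4 THz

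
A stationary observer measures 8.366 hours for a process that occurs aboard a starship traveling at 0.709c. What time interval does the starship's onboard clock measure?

Dilated time Δt = 8.366 hours
γ = 1/√(1 - 0.709²) = 1.418
Δt₀ = Δt/γ = 8.366/1.418 = 5.900 hours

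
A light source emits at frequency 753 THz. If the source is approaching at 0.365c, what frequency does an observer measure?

β = v/c = 0.365
(1+β)/(1-β) = 1.365/0.635 = 2.150
Doppler factor = √(2.150) = 1.466
f_obs = 753 × 1.466 = 1104 THz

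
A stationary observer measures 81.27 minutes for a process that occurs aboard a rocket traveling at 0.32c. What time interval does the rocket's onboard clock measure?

Dilated time Δt = 81.27 minutes
γ = 1/√(1 - 0.32²) = 1.0555
Δt₀ = Δt/γ = 81.27/1.0555 = 77.00 minutes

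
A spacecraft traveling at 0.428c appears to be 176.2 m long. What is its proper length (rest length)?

Contracted length L = 176.2 m
γ = 1/√(1 - 0.428²) = 1.1065
L₀ = γL = 1.1065 × 176.2 = 195.0 m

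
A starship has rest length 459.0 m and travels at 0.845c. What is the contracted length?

Proper length L₀ = 459.0 m
γ = 1/√(1 - 0.845²) = 1.870
L = L₀/γ = 459.0/1.870 = 245.5 m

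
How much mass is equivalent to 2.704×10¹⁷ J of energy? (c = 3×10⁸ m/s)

From E = mc², we get m = E/c²
c² = (3×10⁸)² = 9×10¹⁶ m²/s²
m = 2.704×10¹⁷ / 9×10¹⁶ = 3.004 kg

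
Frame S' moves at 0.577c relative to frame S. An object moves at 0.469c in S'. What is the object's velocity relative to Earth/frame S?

u = (u' + v)/(1 + u'v/c²)
Numerator: 0.469 + 0.577 = 1.046
Denominator: 1 + 0.270613 = 1.270613
u = 1.046/1.270613 = 0.8232c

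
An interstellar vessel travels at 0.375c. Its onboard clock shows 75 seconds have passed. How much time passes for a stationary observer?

Proper time Δt₀ = 75 seconds
γ = 1/√(1 - 0.375²) = 1.0787
Δt = γΔt₀ = 1.0787 × 75 = 80.90 seconds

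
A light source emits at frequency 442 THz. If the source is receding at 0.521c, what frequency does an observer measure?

β = v/c = 0.521
(1-β)/(1+β) = 0.479/1.521 = 0.31492
Doppler factor = √(0.31492) = 0.56118
f_obs = 442 × 0.56118 = 248.0 THz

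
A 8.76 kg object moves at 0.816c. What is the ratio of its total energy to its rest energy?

E = γmc², E₀ = mc²
E/E₀ = γ = 1/√(1 - 0.816²) = 1.730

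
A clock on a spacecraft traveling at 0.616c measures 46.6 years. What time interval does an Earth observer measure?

Proper time Δt₀ = 46.6 years
γ = 1/√(1 - 0.616²) = 1.26944
Δt = γΔt₀ = 1.26944 × 46.6 = 59.16 years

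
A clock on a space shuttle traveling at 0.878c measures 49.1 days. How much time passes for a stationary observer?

Proper time Δt₀ = 49.1 days
γ = 1/√(1 - 0.878²) = 2.089
Δt = γΔt₀ = 2.089 × 49.1 = 102.6 days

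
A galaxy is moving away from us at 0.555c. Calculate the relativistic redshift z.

β = 0.555
(1+β)/(1-β) = 1.555/0.445 = 3.4944
√(3.4944) = 1.8693
z = 1.8693 - 1 = 0.8693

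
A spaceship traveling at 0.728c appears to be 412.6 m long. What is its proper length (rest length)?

Contracted length L = 412.6 m
γ = 1/√(1 - 0.728²) = 1.4586
L₀ = γL = 1.4586 × 412.6 = 601.8 m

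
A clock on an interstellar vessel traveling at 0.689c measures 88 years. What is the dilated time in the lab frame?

Proper time Δt₀ = 88 years
γ = 1/√(1 - 0.689²) = 1.380
Δt = γΔt₀ = 1.380 × 88 = 121.4 years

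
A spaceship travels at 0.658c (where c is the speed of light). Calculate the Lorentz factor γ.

v/c = 0.658, so (v/c)² = 0.432964
1 - (v/c)² = 0.567036
γ = 1/√(0.567036) = 1.328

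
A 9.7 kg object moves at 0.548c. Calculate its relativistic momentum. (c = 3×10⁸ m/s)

γ = 1/√(1 - 0.548²) = 1.195
v = 0.548 × 3×10⁸ = 1.644×10⁸ m/s
p = γmv = 1.195 × 9.7 × 1.644×10⁸ = 1.906×10⁹ kg·m/s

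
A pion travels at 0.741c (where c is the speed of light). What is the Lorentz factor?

v/c = 0.741, so (v/c)² = 0.549081
1 - (v/c)² = 0.450919
γ = 1/√(0.450919) = 1.489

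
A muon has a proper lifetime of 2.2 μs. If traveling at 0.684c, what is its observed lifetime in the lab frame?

Proper lifetime τ₀ = 2.2 μs
γ = 1/√(1 - 0.684²) = 1.371
τ = γτ₀ = 1.371 × 2.2 μs = 3.016 μs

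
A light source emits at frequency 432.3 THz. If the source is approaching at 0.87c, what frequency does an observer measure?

β = v/c = 0.87
(1+β)/(1-β) = 1.87/0.13 = 14.385
Doppler factor = √(14.385) = 3.793
f_obs = 432.3 × 3.793 = 1640 THz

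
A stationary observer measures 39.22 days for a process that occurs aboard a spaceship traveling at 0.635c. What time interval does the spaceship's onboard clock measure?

Dilated time Δt = 39.22 days
γ = 1/√(1 - 0.635²) = 1.2945
Δt₀ = Δt/γ = 39.22/1.2945 = 30.30 days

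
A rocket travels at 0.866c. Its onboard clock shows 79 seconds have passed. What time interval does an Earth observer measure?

Proper time Δt₀ = 79 seconds
γ = 1/√(1 - 0.866²) = 2.000
Δt = γΔt₀ = 2.000 × 79 = 158.0 seconds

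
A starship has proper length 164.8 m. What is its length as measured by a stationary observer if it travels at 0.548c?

Proper length L₀ = 164.8 m
γ = 1/√(1 - 0.548²) = 1.195
L = L₀/γ = 164.8/1.195 = 137.9 m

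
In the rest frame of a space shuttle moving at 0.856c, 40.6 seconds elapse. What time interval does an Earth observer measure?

Proper time Δt₀ = 40.6 seconds
γ = 1/√(1 - 0.856²) = 1.9343
Δt = γΔt₀ = 1.9343 × 40.6 = 78.53 seconds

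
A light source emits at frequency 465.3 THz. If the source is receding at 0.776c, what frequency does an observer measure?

β = v/c = 0.776
(1-β)/(1+β) = 0.224/1.776 = 0.1261
Doppler factor = √(0.1261) = 0.3551
f_obs = 465.3 × 0.3551 = 165.2 THz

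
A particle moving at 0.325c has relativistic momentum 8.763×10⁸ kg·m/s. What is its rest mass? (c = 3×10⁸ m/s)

γ = 1/√(1 - 0.325²) = 1.0574
v = 0.325 × 3×10⁸ = 9.750×10⁷ m/s
m = p/(γv) = 8.763×10⁸/(1.0574 × 9.750×10⁷) = 8.500 kg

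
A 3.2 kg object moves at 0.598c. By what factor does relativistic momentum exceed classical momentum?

p_rel = γmv, p_class = mv
Ratio = γ = 1/√(1 - 0.598²) = 1.248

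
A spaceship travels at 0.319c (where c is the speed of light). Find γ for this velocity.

v/c = 0.319, so (v/c)² = 0.101761
1 - (v/c)² = 0.898239
γ = 1/√(0.898239) = 1.055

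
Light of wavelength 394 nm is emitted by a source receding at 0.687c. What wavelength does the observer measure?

β = 0.687
Wavelength Doppler factor = √(1.687/0.313) = √(5.390) = 2.3216
λ_obs = 394 × 2.3216 = 914.7 nm (redshift)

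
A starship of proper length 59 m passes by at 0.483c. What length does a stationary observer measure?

Proper length L₀ = 59 m
γ = 1/√(1 - 0.483²) = 1.142
L = L₀/γ = 59/1.142 = 51.66 m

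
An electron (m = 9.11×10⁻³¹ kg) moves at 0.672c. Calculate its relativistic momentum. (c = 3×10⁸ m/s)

γ = 1/√(1 - 0.672²) = 1.3503
v = 0.672 × 3×10⁸ = 2.016×10⁸ m/s
p = γmv = 1.3503 × 9.11×10⁻³¹ × 2.016×10⁸ = 2.480×10⁻²² kg·m/s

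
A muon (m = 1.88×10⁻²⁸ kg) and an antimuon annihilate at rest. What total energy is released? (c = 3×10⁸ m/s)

Both particles have the same rest mass, so total mass = 2m
E = 2m·c² = 2 × 1.88×10⁻²⁸ × (3×10⁸)²
= 2 × 1.88×10⁻²⁸ × 9×10¹⁶
= 3.384×10⁻¹¹ J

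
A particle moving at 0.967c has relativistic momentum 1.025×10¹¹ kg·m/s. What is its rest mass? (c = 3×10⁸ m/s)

γ = 1/√(1 - 0.967²) = 3.925
v = 0.967 × 3×10⁸ = 2.901×10⁸ m/s
m = p/(γv) = 1.025×10¹¹/(3.925 × 2.901×10⁸) = 90.02 kg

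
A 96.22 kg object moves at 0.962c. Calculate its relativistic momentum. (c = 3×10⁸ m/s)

γ = 1/√(1 - 0.962²) = 3.662
v = 0.962 × 3×10⁸ = 2.886×10⁸ m/s
p = γmv = 3.662 × 96.22 × 2.886×10⁸ = 1.017×10¹¹ kg·m/s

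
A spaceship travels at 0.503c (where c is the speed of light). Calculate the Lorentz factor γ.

v/c = 0.503, so (v/c)² = 0.253009
1 - (v/c)² = 0.746991
γ = 1/√(0.746991) = 1.157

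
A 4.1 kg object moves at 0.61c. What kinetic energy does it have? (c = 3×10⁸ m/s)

γ = 1/√(1 - 0.61²) = 1.26199
γ - 1 = 0.26199
KE = (γ-1)mc² = 0.26199 × 4.1 × (3×10⁸)² = 9.667×10¹⁶ J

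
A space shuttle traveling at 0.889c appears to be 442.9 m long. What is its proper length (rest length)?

Contracted length L = 442.9 m
γ = 1/√(1 - 0.889²) = 2.1838
L₀ = γL = 2.1838 × 442.9 = 967.2 m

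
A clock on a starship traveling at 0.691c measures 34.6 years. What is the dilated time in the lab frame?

Proper time Δt₀ = 34.6 years
γ = 1/√(1 - 0.691²) = 1.3834
Δt = γΔt₀ = 1.3834 × 34.6 = 47.87 years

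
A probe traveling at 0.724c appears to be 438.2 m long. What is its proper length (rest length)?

Contracted length L = 438.2 m
γ = 1/√(1 - 0.724²) = 1.4497
L₀ = γL = 1.4497 × 438.2 = 635.3 m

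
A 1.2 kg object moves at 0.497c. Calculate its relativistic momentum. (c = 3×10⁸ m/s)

γ = 1/√(1 - 0.497²) = 1.1524
v = 0.497 × 3×10⁸ = 1.491×10⁸ m/s
p = γmv = 1.1524 × 1.2 × 1.491×10⁸ = 2.062×10⁸ kg·m/s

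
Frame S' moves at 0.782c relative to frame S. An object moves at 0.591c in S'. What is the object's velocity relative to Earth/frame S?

u = (u' + v)/(1 + u'v/c²)
Numerator: 0.591 + 0.782 = 1.373
Denominator: 1 + 0.462162 = 1.462162
u = 1.373/1.462162 = 0.9390c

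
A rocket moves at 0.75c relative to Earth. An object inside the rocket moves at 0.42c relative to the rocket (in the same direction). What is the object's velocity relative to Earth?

u = (u' + v)/(1 + u'v/c²)
Numerator: 0.42 + 0.75 = 1.17
Denominator: 1 + 0.315 = 1.315
u = 1.17/1.315 = 0.8897c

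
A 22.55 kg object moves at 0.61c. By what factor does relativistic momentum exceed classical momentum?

p_rel = γmv, p_class = mv
Ratio = γ = 1/√(1 - 0.61²) = 1.262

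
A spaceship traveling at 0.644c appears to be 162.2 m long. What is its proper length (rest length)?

Contracted length L = 162.2 m
γ = 1/√(1 - 0.644²) = 1.307
L₀ = γL = 1.307 × 162.2 = 212.0 m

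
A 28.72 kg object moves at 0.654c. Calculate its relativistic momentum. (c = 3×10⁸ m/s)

γ = 1/√(1 - 0.654²) = 1.322
v = 0.654 × 3×10⁸ = 1.962×10⁸ m/s
p = γmv = 1.322 × 28.72 × 1.962×10⁸ = 7.449×10⁹ kg·m/s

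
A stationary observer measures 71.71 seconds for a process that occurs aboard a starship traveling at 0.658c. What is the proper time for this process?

Dilated time Δt = 71.71 seconds
γ = 1/√(1 - 0.658²) = 1.328
Δt₀ = Δt/γ = 71.71/1.328 = 54.00 seconds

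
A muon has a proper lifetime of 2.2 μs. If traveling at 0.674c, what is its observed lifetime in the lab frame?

Proper lifetime τ₀ = 2.2 μs
γ = 1/√(1 - 0.674²) = 1.3537
τ = γτ₀ = 1.3537 × 2.2 μs = 2.978 μs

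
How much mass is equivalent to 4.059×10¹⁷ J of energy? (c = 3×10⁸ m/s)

From E = mc², we get m = E/c²
c² = (3×10⁸)² = 9×10¹⁶ m²/s²
m = 4.059×10¹⁷ / 9×10¹⁶ = 4.510 kg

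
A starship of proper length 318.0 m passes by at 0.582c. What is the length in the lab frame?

Proper length L₀ = 318.0 m
γ = 1/√(1 - 0.582²) = 1.2297
L = L₀/γ = 318.0/1.2297 = 258.6 m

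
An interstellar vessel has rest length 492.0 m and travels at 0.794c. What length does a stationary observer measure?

Proper length L₀ = 492.0 m
γ = 1/√(1 - 0.794²) = 1.645
L = L₀/γ = 492.0/1.645 = 299.1 m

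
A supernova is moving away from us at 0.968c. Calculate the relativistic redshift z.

β = 0.968
(1+β)/(1-β) = 1.968/0.032 = 61.50
√(61.50) = 7.842
z = 7.842 - 1 = 6.842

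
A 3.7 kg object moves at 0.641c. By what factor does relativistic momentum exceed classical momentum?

p_rel = γmv, p_class = mv
Ratio = γ = 1/√(1 - 0.641²) = 1.303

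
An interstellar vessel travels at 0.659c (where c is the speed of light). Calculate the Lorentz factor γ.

v/c = 0.659, so (v/c)² = 0.434281
1 - (v/c)² = 0.565719
γ = 1/√(0.565719) = 1.330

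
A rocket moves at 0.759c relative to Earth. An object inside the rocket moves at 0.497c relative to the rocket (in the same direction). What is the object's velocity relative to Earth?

u = (u' + v)/(1 + u'v/c²)
Numerator: 0.497 + 0.759 = 1.256
Denominator: 1 + 0.377223 = 1.377223
u = 1.256/1.377223 = 0.9120c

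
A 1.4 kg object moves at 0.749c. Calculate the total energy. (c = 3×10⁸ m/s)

γ = 1/√(1 - 0.749²) = 1.5093
mc² = 1.4 × (3×10⁸)² = 1.260×10¹⁷ J
E = γmc² = 1.5093 × 1.260×10¹⁷ = 1.902×10¹⁷ J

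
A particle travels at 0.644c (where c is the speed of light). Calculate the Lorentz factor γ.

v/c = 0.644, so (v/c)² = 0.414736
1 - (v/c)² = 0.585264
γ = 1/√(0.585264) = 1.307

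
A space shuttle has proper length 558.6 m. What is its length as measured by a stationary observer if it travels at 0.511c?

Proper length L₀ = 558.6 m
γ = 1/√(1 - 0.511²) = 1.16336
L = L₀/γ = 558.6/1.16336 = 480.2 m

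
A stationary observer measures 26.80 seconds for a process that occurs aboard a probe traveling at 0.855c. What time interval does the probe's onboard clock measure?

Dilated time Δt = 26.80 seconds
γ = 1/√(1 - 0.855²) = 1.928
Δt₀ = Δt/γ = 26.80/1.928 = 13.90 seconds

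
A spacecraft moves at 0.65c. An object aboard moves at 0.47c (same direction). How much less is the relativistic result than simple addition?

Classical: u' + v = 0.47 + 0.65 = 1.12c
Relativistic: u = (0.47 + 0.65)/(1 + 0.3055) = 1.12/1.3055 = 0.8579c
Difference: 1.12 - 0.8579 = 0.2621c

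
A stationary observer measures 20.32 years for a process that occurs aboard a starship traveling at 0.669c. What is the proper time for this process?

Dilated time Δt = 20.32 years
γ = 1/√(1 - 0.669²) = 1.3454
Δt₀ = Δt/γ = 20.32/1.3454 = 15.10 years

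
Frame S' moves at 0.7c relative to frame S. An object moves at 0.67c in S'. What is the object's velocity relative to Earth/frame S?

u = (u' + v)/(1 + u'v/c²)
Numerator: 0.67 + 0.7 = 1.37
Denominator: 1 + 0.469 = 1.469
u = 1.37/1.469 = 0.9326c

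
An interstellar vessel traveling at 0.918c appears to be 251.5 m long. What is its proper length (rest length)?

Contracted length L = 251.5 m
γ = 1/√(1 - 0.918²) = 2.5216
L₀ = γL = 2.5216 × 251.5 = 634.2 m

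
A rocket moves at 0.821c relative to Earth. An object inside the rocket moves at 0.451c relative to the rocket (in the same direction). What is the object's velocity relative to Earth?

u = (u' + v)/(1 + u'v/c²)
Numerator: 0.451 + 0.821 = 1.272
Denominator: 1 + 0.370271 = 1.370271
u = 1.272/1.370271 = 0.9283c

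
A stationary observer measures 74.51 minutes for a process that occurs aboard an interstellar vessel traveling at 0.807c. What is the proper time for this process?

Dilated time Δt = 74.51 minutes
γ = 1/√(1 - 0.807²) = 1.6933
Δt₀ = Δt/γ = 74.51/1.6933 = 44.00 minutes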